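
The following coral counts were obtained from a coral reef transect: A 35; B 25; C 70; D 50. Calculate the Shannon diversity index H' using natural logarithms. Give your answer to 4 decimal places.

1.3157

Total N = 35+25+70+50 = 180, so the proportions are 0.194444, 0.138889, 0.388889, 0.277778 (working shown to 6 dp, full precision carried).
Each pᵢ ln pᵢ term: 0.194444×(-1.637609)=-0.318424, 0.138889×(-1.974081)=-0.274178, 0.388889×(-0.944462)=-0.367291, 0.277778×(-1.280934)=-0.355815.
Sum = -1.315707, so H' = 1.3157.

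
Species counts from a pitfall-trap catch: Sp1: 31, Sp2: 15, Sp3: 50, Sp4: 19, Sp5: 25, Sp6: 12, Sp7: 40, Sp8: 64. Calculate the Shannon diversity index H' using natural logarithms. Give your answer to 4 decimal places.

Total N = 31+15+50+19+25+12+40+64 = 256, so the proportions are 0.121094, 0.058594, 0.195312, 0.074219, 0.097656, 0.046875, 0.15625, 0.25 (working shown to 6 dp, full precision carried).
Each pᵢ ln pᵢ term: 0.121094×(-2.111190)=-0.255652, 0.058594×(-2.837127)=-0.166238, 0.195312×(-1.633154)=-0.318975, 0.074219×(-2.600738)=-0.193024, 0.097656×(-2.326302)=-0.227178, 0.046875×(-3.060271)=-0.143450, 0.15625×(-1.856298)=-0.290047, 0.25×(-1.386294)=-0.346574.
Sum = -1.941137, so H' = 1.9411.

1.9411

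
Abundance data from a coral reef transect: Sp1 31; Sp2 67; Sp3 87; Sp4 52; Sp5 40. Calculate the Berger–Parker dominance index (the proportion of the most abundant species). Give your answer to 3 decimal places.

Total N = 31+67+87+52+40 = 277, so the proportions are 0.11191, 0.24188, 0.31408, 0.18773, 0.1444 (working shown to 5 dp, full precision carried).
The largest proportion is 0.31408, i.e. d = 0.314 to 3 decimal places.

0.314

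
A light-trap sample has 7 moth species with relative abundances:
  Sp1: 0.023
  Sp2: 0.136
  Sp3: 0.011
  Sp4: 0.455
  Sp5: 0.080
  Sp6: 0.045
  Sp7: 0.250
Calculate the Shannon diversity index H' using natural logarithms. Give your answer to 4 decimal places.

Each pᵢ ln pᵢ term (working shown to 6 dp, full precision carried): 0.023×(-3.772261)=-0.086762, 0.136×(-1.995100)=-0.271334, 0.011×(-4.509860)=-0.049608, 0.455×(-0.787458)=-0.358293, 0.08×(-2.525729)=-0.202058, 0.045×(-3.101093)=-0.139549, 0.25×(-1.386294)=-0.346574.
Sum = -1.454179, so H' = 1.4542.

1.4542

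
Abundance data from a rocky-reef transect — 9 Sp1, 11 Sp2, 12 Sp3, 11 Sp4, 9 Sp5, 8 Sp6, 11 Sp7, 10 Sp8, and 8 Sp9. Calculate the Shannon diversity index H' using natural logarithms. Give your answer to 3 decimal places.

Total N = 9+11+12+11+9+8+11+10+8 = 89, so the proportions are 0.10112, 0.1236, 0.13483, 0.1236, 0.10112, 0.08989, 0.1236, 0.11236, 0.08989 (working shown to 5 dp, full precision carried).
Each pᵢ ln pᵢ term: 0.10112×(-2.29141)=-0.23172, 0.1236×(-2.09074)=-0.25841, 0.13483×(-2.00373)=-0.27017, 0.1236×(-2.09074)=-0.25841, 0.10112×(-2.29141)=-0.23172, 0.08989×(-2.40919)=-0.21656, 0.1236×(-2.09074)=-0.25841, 0.11236×(-2.18605)=-0.24562, 0.08989×(-2.40919)=-0.21656.
Sum = -2.18755, so H' = 2.188.

2.188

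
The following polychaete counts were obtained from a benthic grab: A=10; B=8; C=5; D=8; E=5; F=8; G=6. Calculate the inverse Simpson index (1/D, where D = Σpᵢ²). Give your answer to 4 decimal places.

6.6138

Total N = 10+8+5+8+5+8+6 = 50, so the proportions are 0.2, 0.16, 0.1, 0.16, 0.1, 0.16, 0.12 (working shown to 8 dp, full precision carried).
D = 0.2² + 0.16² + 0.1² + 0.16² + 0.1² + 0.16² + 0.12² = 0.04000000 + 0.02560000 + 0.01000000 + 0.02560000 + 0.01000000 + 0.02560000 + 0.01440000 = 0.15120000.
So 1/D = 6.613757, i.e. 6.6138 to 4 decimal places.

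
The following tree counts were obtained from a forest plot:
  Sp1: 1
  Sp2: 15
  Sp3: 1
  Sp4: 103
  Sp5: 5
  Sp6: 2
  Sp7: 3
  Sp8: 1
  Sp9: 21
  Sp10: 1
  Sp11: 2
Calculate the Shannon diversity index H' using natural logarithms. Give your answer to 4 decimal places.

1.1980

Total N = 1+15+1+103+5+2+3+1+21+1+2 = 155, so the proportions are 0.006452, 0.096774, 0.006452, 0.664516, 0.032258, 0.012903, 0.019355, 0.006452, 0.135484, 0.006452, 0.012903 (working shown to 6 dp, full precision carried).
Each pᵢ ln pᵢ term: 0.006452×(-5.043425)=-0.032538, 0.096774×(-2.335375)=-0.226004, 0.006452×(-5.043425)=-0.032538, 0.664516×(-0.408696)=-0.271585, 0.032258×(-3.433987)=-0.110774, 0.012903×(-4.350278)=-0.056133, 0.019355×(-3.944813)=-0.076351, 0.006452×(-5.043425)=-0.032538, 0.135484×(-1.998903)=-0.270819, 0.006452×(-5.043425)=-0.032538, 0.012903×(-4.350278)=-0.056133.
Sum = -1.197951, so H' = 1.1980.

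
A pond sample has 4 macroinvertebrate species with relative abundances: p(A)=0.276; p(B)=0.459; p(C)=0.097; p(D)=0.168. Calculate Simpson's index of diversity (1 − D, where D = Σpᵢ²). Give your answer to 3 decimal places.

0.676

D = 0.276² + 0.459² + 0.097² + 0.168² = 0.07618 + 0.21068 + 0.00941 + 0.02822 = 0.32449 (working shown to 5 dp, full precision carried).
So 1 − D = 0.67551, i.e. 0.676 to 3 decimal places.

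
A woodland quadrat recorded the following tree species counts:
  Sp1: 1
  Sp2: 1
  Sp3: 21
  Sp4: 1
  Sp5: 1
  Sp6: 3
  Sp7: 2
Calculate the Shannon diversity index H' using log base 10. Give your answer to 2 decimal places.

Total N = 1+1+21+1+1+3+2 = 30, so the proportions are 0.0333, 0.0333, 0.7, 0.0333, 0.0333, 0.1, 0.0667 (working shown to 4 dp, full precision carried).
Each pᵢ log₁₀ pᵢ term: 0.0333×(-1.4771)=-0.0492, 0.0333×(-1.4771)=-0.0492, 0.7×(-0.1549)=-0.1084, 0.0333×(-1.4771)=-0.0492, 0.0333×(-1.4771)=-0.0492, 0.1×(-1.0000)=-0.1000, 0.0667×(-1.1761)=-0.0784.
Sum = -0.4838, so H' = 0.48.

0.48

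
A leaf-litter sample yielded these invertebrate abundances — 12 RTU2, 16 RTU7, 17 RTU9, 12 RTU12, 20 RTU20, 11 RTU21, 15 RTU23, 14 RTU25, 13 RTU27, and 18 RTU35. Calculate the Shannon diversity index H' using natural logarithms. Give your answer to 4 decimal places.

Total N = 12+16+17+12+20+11+15+14+13+18 = 148, so the proportions are 0.081081, 0.108108, 0.114865, 0.081081, 0.135135, 0.074324, 0.101351, 0.094595, 0.087838, 0.121622 (working shown to 6 dp, full precision carried).
Each pᵢ ln pᵢ term: 0.081081×(-2.512306)=-0.203700, 0.108108×(-2.224624)=-0.240500, 0.114865×(-2.163999)=-0.248567, 0.081081×(-2.512306)=-0.203700, 0.135135×(-2.001480)=-0.270470, 0.074324×(-2.599317)=-0.193192, 0.101351×(-2.289162)=-0.232010, 0.094595×(-2.358155)=-0.223069, 0.087838×(-2.432263)=-0.213645, 0.121622×(-2.106841)=-0.256237.
Sum = -2.285091, so H' = 2.2851.

2.2851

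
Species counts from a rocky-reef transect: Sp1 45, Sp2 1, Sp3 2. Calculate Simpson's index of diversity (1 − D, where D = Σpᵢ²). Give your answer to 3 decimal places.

0.119

Total N = 45+1+2 = 48, so the proportions are 0.9375, 0.02083, 0.04167 (working shown to 5 dp, full precision carried).
D = 0.9375² + 0.02083² + 0.04167² = 0.87891 + 0.00043 + 0.00174 = 0.88108.
So 1 − D = 0.11892, i.e. 0.119 to 3 decimal places.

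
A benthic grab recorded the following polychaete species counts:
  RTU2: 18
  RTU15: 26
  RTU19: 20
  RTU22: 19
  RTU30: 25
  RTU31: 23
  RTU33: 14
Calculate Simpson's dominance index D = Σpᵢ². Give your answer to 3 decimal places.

0.148

Total N = 18+26+20+19+25+23+14 = 145, so the proportions are 0.12414, 0.17931, 0.13793, 0.13103, 0.17241, 0.15862, 0.09655 (working shown to 5 dp, full precision carried).
D = 0.12414² + 0.17931² + 0.13793² + 0.13103² + 0.17241² + 0.15862² + 0.09655² = 0.01541 + 0.03215 + 0.01902 + 0.01717 + 0.02973 + 0.02516 + 0.00932 = 0.14797.
To 3 decimal places, D = 0.148.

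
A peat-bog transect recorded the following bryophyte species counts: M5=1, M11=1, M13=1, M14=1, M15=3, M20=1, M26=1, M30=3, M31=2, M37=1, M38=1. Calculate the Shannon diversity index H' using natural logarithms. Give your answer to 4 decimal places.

2.2740

Total N = 1+1+1+1+3+1+1+3+2+1+1 = 16, so the proportions are 0.0625, 0.0625, 0.0625, 0.0625, 0.1875, 0.0625, 0.0625, 0.1875, 0.125, 0.0625, 0.0625 (working shown to 6 dp, full precision carried).
Each pᵢ ln pᵢ term: 0.0625×(-2.772589)=-0.173287, 0.0625×(-2.772589)=-0.173287, 0.0625×(-2.772589)=-0.173287, 0.0625×(-2.772589)=-0.173287, 0.1875×(-1.673976)=-0.313871, 0.0625×(-2.772589)=-0.173287, 0.0625×(-2.772589)=-0.173287, 0.1875×(-1.673976)=-0.313871, 0.125×(-2.079442)=-0.259930, 0.0625×(-2.772589)=-0.173287, 0.0625×(-2.772589)=-0.173287.
Sum = -2.273966, so H' = 2.2740.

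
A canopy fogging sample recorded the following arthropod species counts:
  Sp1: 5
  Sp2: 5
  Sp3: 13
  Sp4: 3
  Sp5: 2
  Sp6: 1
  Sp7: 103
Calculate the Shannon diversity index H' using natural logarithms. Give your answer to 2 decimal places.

0.86

Total N = 5+5+13+3+2+1+103 = 132, so the proportions are 0.0379, 0.0379, 0.0985, 0.0227, 0.0152, 0.0076, 0.7803 (working shown to 4 dp, full precision carried).
Each pᵢ ln pᵢ term: 0.0379×(-3.2734)=-0.1240, 0.0379×(-3.2734)=-0.1240, 0.0985×(-2.3179)=-0.2283, 0.0227×(-3.7842)=-0.0860, 0.0152×(-4.1897)=-0.0635, 0.0076×(-4.8828)=-0.0370, 0.7803×(-0.2481)=-0.1936.
Sum = -0.8563, so H' = 0.86.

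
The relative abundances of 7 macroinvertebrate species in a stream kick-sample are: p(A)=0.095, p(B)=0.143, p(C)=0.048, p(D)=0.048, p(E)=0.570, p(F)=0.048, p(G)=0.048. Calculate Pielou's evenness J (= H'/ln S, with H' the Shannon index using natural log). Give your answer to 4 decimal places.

0.7221

H' = −Σ pᵢ ln pᵢ = −((-0.223618) + (-0.278122) + (-0.145755) + (-0.145755) + (-0.320408) + (-0.145755) + (-0.145755)) = 1.405167 (working shown to 6 dp, full precision carried).
With S = 7 species, ln S = 1.945910, so J = 1.405167/1.945910 = 0.722113, i.e. 0.7221 to 4 decimal places.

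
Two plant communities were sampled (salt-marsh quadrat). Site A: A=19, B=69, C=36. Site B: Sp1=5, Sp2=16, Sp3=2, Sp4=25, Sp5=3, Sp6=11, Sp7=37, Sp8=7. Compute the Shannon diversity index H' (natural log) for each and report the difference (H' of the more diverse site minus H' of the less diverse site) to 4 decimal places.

Site A: N=124, proportions 0.153226, 0.556452, 0.290323, giving H' = 0.972666 (working shown to 6 dp, full precision carried).
Site B: N=106, proportions 0.04717, 0.150943, 0.018868, 0.235849, 0.028302, 0.103774, 0.349057, 0.066038, giving H' = 1.727922.
Difference = |0.972666 − 1.727922| = 0.755256, i.e. 0.7553 to 4 decimal places.

0.7553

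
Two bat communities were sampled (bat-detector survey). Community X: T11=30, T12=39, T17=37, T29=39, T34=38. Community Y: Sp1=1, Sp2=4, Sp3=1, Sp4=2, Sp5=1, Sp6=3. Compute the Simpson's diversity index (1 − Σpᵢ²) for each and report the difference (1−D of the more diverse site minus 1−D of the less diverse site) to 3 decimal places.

0.021

Community X: N=183, proportions 0.16393, 0.21311, 0.20219, 0.21311, 0.20765, giving 1−D = 0.79829 (working shown to 5 dp, full precision carried).
Community Y: N=12, proportions 0.08333, 0.33333, 0.08333, 0.16667, 0.08333, 0.25, giving 1−D = 0.77778.
Difference = |0.79829 − 0.77778| = 0.02051, i.e. 0.021 to 3 decimal places.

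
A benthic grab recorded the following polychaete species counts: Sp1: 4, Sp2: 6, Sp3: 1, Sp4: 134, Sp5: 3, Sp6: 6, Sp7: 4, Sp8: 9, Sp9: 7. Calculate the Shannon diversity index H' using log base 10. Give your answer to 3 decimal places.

Total N = 4+6+1+134+3+6+4+9+7 = 174, so the proportions are 0.02299, 0.03448, 0.00575, 0.77011, 0.01724, 0.03448, 0.02299, 0.05172, 0.04023 (working shown to 5 dp, full precision carried).
Each pᵢ log₁₀ pᵢ term: 0.02299×(-1.63849)=-0.03767, 0.03448×(-1.46240)=-0.05043, 0.00575×(-2.24055)=-0.01288, 0.77011×(-0.11344)=-0.08737, 0.01724×(-1.76343)=-0.03040, 0.03448×(-1.46240)=-0.05043, 0.02299×(-1.63849)=-0.03767, 0.05172×(-1.28631)=-0.06653, 0.04023×(-1.39545)=-0.05614.
Sum = -0.42951, so H' = 0.430.

0.430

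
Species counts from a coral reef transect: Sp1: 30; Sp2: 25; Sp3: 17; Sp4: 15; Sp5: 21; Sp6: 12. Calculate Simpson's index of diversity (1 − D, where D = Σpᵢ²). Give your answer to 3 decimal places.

0.818

Total N = 30+25+17+15+21+12 = 120, so the proportions are 0.25, 0.20833, 0.14167, 0.125, 0.175, 0.1 (working shown to 5 dp, full precision carried).
D = 0.25² + 0.20833² + 0.14167² + 0.125² + 0.175² + 0.1² = 0.06250 + 0.04340 + 0.02007 + 0.01562 + 0.03062 + 0.01000 = 0.18222.
So 1 − D = 0.81778, i.e. 0.818 to 3 decimal places.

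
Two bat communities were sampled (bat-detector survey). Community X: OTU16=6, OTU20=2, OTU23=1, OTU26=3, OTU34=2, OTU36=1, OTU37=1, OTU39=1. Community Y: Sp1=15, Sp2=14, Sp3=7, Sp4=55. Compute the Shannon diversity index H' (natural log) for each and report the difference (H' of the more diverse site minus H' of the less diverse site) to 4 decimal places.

Community X: N=17, proportions 0.3529412, 0.1176471, 0.0588235, 0.1764706, 0.1176471, 0.0588235, 0.0588235, 0.0588235, giving H' = 1.8438614 (working shown to 7 dp, full precision carried).
Community Y: N=91, proportions 0.1648352, 0.1538462, 0.0769231, 0.6043956, giving H' = 1.0867688.
Difference = |1.8438614 − 1.0867688| = 0.7570926, i.e. 0.7571 to 4 decimal places.

0.7571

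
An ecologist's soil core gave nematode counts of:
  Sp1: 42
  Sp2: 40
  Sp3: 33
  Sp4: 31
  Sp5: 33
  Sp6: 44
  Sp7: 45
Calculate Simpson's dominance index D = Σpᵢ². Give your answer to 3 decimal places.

Total N = 42+40+33+31+33+44+45 = 268, so the proportions are 0.15672, 0.14925, 0.12313, 0.11567, 0.12313, 0.16418, 0.16791 (working shown to 5 dp, full precision carried).
D = 0.15672² + 0.14925² + 0.12313² + 0.11567² + 0.12313² + 0.16418² + 0.16791² = 0.02456 + 0.02228 + 0.01516 + 0.01338 + 0.01516 + 0.02695 + 0.02819 = 0.14569.
To 3 decimal places, D = 0.146.

0.146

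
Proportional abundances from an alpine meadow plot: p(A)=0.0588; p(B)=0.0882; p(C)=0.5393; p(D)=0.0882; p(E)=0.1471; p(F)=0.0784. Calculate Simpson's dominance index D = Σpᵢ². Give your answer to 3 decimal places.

0.338

D = 0.0588² + 0.0882² + 0.5393² + 0.0882² + 0.1471² + 0.0784² = 0.00346 + 0.00778 + 0.29084 + 0.00778 + 0.02164 + 0.00615 = 0.33765 (working shown to 5 dp, full precision carried).
To 3 decimal places, D = 0.338.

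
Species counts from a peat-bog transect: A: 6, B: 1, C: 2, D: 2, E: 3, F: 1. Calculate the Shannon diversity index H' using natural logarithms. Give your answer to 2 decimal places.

1.59

Total N = 6+1+2+2+3+1 = 15, so the proportions are 0.4, 0.0667, 0.1333, 0.1333, 0.2, 0.0667 (working shown to 4 dp, full precision carried).
Each pᵢ ln pᵢ term: 0.4×(-0.9163)=-0.3665, 0.0667×(-2.7081)=-0.1805, 0.1333×(-2.0149)=-0.2687, 0.1333×(-2.0149)=-0.2687, 0.2×(-1.6094)=-0.3219, 0.0667×(-2.7081)=-0.1805.
Sum = -1.5868, so H' = 1.59.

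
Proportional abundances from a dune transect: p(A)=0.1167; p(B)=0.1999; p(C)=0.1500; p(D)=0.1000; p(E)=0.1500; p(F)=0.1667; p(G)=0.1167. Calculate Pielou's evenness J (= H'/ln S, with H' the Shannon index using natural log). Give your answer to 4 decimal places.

0.9873

H' = −Σ pᵢ ln pᵢ = −((-0.250689) + (-0.321827) + (-0.284568) + (-0.230259) + (-0.284568) + (-0.298653) + (-0.250689)) = 1.921252 (working shown to 6 dp, full precision carried).
With S = 7 species, ln S = 1.945910, so J = 1.921252/1.945910 = 0.987328, i.e. 0.9873 to 4 decimal places.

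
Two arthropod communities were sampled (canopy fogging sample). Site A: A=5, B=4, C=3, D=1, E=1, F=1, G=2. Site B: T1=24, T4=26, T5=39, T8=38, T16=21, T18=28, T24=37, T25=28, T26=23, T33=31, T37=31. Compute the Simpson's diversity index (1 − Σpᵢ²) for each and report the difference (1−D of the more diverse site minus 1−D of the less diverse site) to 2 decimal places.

Site A: N=17, proportions 0.2941, 0.2353, 0.1765, 0.0588, 0.0588, 0.0588, 0.1176, giving 1−D = 0.8028 (working shown to 4 dp, full precision carried).
Site B: N=326, proportions 0.0736, 0.0798, 0.1196, 0.1166, 0.0644, 0.0859, 0.1135, 0.0859, 0.0706, 0.0951, 0.0951, giving 1−D = 0.9055.
Difference = |0.8028 − 0.9055| = 0.1027, i.e. 0.10 to 2 decimal places.

0.10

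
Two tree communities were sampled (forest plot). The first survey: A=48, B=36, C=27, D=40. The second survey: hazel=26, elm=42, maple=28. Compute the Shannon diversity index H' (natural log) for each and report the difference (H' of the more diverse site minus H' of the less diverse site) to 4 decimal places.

0.2910

The first survey: N=151, proportions 0.317881, 0.238411, 0.178808, 0.264901, giving H' = 1.365842 (working shown to 6 dp, full precision carried).
The second survey: N=96, proportions 0.270833, 0.4375, 0.291667, giving H' = 1.074824.
Difference = |1.365842 − 1.074824| = 0.291018, i.e. 0.2910 to 4 decimal places.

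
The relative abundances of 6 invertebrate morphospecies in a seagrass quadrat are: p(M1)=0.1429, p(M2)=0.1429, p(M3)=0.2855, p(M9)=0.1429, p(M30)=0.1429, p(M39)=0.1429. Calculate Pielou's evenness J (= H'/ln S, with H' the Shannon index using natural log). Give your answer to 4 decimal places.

H' = −Σ pᵢ ln pᵢ = −((-0.278028) + (-0.278028) + (-0.357878) + (-0.278028) + (-0.278028) + (-0.278028)) = 1.748017 (working shown to 6 dp, full precision carried).
With S = 6 species, ln S = 1.791759, so J = 1.748017/1.791759 = 0.975587, i.e. 0.9756 to 4 decimal places.

0.9756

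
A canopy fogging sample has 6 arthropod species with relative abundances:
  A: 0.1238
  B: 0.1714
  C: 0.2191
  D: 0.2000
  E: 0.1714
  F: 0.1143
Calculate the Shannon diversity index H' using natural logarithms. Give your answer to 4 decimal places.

1.7657

Each pᵢ ln pᵢ term (working shown to 6 dp, full precision carried): 0.1238×(-2.089088)=-0.258629, 0.1714×(-1.763755)=-0.302308, 0.2191×(-1.518227)=-0.332644, 0.2×(-1.609438)=-0.321888, 0.1714×(-1.763755)=-0.302308, 0.1143×(-2.168929)=-0.247909.
Sum = -1.765684, so H' = 1.7657.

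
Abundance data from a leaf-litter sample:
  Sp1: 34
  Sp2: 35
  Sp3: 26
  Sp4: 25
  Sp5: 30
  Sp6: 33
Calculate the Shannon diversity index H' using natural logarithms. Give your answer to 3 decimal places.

Total N = 34+35+26+25+30+33 = 183, so the proportions are 0.18579, 0.19126, 0.14208, 0.13661, 0.16393, 0.18033 (working shown to 5 dp, full precision carried).
Each pᵢ ln pᵢ term: 0.18579×(-1.68313)=-0.31271, 0.19126×(-1.65414)=-0.31637, 0.14208×(-1.95139)=-0.27725, 0.13661×(-1.99061)=-0.27194, 0.16393×(-1.80829)=-0.29644, 0.18033×(-1.71298)=-0.30890.
Sum = -1.78360, so H' = 1.784.

1.784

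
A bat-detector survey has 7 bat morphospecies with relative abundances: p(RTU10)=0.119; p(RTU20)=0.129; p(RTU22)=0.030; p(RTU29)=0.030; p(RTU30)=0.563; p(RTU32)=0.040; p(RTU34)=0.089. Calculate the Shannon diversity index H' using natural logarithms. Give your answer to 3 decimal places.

1.395

Each pᵢ ln pᵢ term (working shown to 5 dp, full precision carried): 0.119×(-2.12863)=-0.25331, 0.129×(-2.04794)=-0.26418, 0.03×(-3.50656)=-0.10520, 0.03×(-3.50656)=-0.10520, 0.563×(-0.57448)=-0.32343, 0.04×(-3.21888)=-0.12876, 0.089×(-2.41912)=-0.21530.
Sum = -1.39537, so H' = 1.395.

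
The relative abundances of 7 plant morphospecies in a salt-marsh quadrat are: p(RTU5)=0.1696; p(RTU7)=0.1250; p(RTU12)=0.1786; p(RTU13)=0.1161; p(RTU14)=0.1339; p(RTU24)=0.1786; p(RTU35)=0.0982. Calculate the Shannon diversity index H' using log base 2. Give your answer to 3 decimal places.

Each pᵢ log₂ pᵢ term (working shown to 5 dp, full precision carried): 0.1696×(-2.55979)=-0.43414, 0.125×(-3.00000)=-0.37500, 0.1786×(-2.48520)=-0.44386, 0.1161×(-3.10656)=-0.36067, 0.1339×(-2.90077)=-0.38841, 0.1786×(-2.48520)=-0.44386, 0.0982×(-3.34813)=-0.32879.
Sum = -2.77472, so H' = 2.775.

2.775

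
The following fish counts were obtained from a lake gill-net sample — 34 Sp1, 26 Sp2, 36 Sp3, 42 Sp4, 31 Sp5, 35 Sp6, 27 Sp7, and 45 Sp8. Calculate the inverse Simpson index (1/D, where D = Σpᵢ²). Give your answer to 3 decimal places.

7.748

Total N = 34+26+36+42+31+35+27+45 = 276, so the proportions are 0.1231884, 0.0942029, 0.1304348, 0.1521739, 0.1123188, 0.1268116, 0.0978261, 0.1630435 (working shown to 7 dp, full precision carried).
D = 0.1231884² + 0.0942029² + 0.1304348² + 0.1521739² + 0.1123188² + 0.1268116² + 0.0978261² + 0.1630435² = 0.0151754 + 0.0088742 + 0.0170132 + 0.0231569 + 0.0126155 + 0.0160812 + 0.0095699 + 0.0265832 = 0.1290695.
So 1/D = 7.74776, i.e. 7.748 to 3 decimal places.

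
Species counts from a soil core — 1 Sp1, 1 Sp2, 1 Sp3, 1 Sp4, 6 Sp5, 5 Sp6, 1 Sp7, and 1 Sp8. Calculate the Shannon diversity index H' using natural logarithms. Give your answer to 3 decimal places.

1.727

Total N = 1+1+1+1+6+5+1+1 = 17, so the proportions are 0.05882, 0.05882, 0.05882, 0.05882, 0.35294, 0.29412, 0.05882, 0.05882 (working shown to 5 dp, full precision carried).
Each pᵢ ln pᵢ term: 0.05882×(-2.83321)=-0.16666, 0.05882×(-2.83321)=-0.16666, 0.05882×(-2.83321)=-0.16666, 0.05882×(-2.83321)=-0.16666, 0.35294×(-1.04145)=-0.36757, 0.29412×(-1.22378)=-0.35993, 0.05882×(-2.83321)=-0.16666, 0.05882×(-2.83321)=-0.16666.
Sum = -1.72746, so H' = 1.727.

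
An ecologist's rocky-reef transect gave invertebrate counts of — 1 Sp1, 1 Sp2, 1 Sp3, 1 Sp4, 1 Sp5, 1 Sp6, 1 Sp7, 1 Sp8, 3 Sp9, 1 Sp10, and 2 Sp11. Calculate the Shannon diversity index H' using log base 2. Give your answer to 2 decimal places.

3.32

Total N = 1+1+1+1+1+1+1+1+3+1+2 = 14, so the proportions are 0.07143, 0.07143, 0.07143, 0.07143, 0.07143, 0.07143, 0.07143, 0.07143, 0.21429, 0.07143, 0.14286 (working shown to 5 dp, full precision carried).
Each pᵢ log₂ pᵢ term: 0.07143×(-3.80735)=-0.27195, 0.07143×(-3.80735)=-0.27195, 0.07143×(-3.80735)=-0.27195, 0.07143×(-3.80735)=-0.27195, 0.07143×(-3.80735)=-0.27195, 0.07143×(-3.80735)=-0.27195, 0.07143×(-3.80735)=-0.27195, 0.07143×(-3.80735)=-0.27195, 0.21429×(-2.22239)=-0.47623, 0.07143×(-3.80735)=-0.27195, 0.14286×(-2.80735)=-0.40105.
Sum = -3.32486, so H' = 3.32.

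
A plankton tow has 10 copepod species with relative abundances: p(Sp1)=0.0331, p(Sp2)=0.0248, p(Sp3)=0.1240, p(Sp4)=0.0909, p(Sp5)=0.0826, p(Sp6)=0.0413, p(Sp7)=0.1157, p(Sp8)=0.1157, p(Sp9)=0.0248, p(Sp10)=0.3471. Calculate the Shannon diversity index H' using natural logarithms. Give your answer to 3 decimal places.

1.977

Each pᵢ ln pᵢ term (working shown to 5 dp, full precision carried): 0.0331×(-3.40822)=-0.11281, 0.0248×(-3.69691)=-0.09168, 0.124×(-2.08747)=-0.25885, 0.0909×(-2.39800)=-0.21798, 0.0826×(-2.49375)=-0.20598, 0.0413×(-3.18689)=-0.13162, 0.1157×(-2.15675)=-0.24954, 0.1157×(-2.15675)=-0.24954, 0.0248×(-3.69691)=-0.09168, 0.3471×(-1.05814)=-0.36728.
Sum = -1.97696, so H' = 1.977.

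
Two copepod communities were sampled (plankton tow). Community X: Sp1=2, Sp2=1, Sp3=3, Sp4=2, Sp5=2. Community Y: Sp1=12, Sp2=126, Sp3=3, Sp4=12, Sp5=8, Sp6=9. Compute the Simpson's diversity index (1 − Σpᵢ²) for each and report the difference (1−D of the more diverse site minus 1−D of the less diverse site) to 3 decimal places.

Community X: N=10, proportions 0.2, 0.1, 0.3, 0.2, 0.2, giving 1−D = 0.78000 (working shown to 5 dp, full precision carried).
Community Y: N=170, proportions 0.07059, 0.74118, 0.01765, 0.07059, 0.04706, 0.05294, giving 1−D = 0.43536.
Difference = |0.78000 − 0.43536| = 0.34464, i.e. 0.345 to 3 decimal places.

0.345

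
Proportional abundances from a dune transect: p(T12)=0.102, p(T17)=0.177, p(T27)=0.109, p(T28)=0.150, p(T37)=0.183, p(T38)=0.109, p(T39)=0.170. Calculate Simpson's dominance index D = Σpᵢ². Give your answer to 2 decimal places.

D = 0.102² + 0.177² + 0.109² + 0.15² + 0.183² + 0.109² + 0.17² = 0.0104 + 0.0313 + 0.0119 + 0.0225 + 0.0335 + 0.0119 + 0.0289 = 0.1504 (working shown to 4 dp, full precision carried).
To 2 decimal places, D = 0.15.

0.15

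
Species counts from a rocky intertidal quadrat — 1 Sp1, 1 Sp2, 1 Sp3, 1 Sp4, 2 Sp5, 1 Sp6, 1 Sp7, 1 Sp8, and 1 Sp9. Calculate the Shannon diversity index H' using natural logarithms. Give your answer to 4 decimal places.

Total N = 1+1+1+1+2+1+1+1+1 = 10, so the proportions are 0.1, 0.1, 0.1, 0.1, 0.2, 0.1, 0.1, 0.1, 0.1 (working shown to 6 dp, full precision carried).
Each pᵢ ln pᵢ term: 0.1×(-2.302585)=-0.230259, 0.1×(-2.302585)=-0.230259, 0.1×(-2.302585)=-0.230259, 0.1×(-2.302585)=-0.230259, 0.2×(-1.609438)=-0.321888, 0.1×(-2.302585)=-0.230259, 0.1×(-2.302585)=-0.230259, 0.1×(-2.302585)=-0.230259, 0.1×(-2.302585)=-0.230259.
Sum = -2.163956, so H' = 2.1640.

2.1640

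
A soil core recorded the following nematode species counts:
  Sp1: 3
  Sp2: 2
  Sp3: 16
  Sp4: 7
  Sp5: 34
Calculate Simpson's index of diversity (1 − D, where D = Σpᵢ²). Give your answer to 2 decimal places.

Total N = 3+2+16+7+34 = 62, so the proportions are 0.0484, 0.0323, 0.2581, 0.1129, 0.5484 (working shown to 4 dp, full precision carried).
D = 0.0484² + 0.0323² + 0.2581² + 0.1129² + 0.5484² = 0.0023 + 0.0010 + 0.0666 + 0.0127 + 0.3007 = 0.3835.
So 1 − D = 0.6165, i.e. 0.62 to 2 decimal places.

0.62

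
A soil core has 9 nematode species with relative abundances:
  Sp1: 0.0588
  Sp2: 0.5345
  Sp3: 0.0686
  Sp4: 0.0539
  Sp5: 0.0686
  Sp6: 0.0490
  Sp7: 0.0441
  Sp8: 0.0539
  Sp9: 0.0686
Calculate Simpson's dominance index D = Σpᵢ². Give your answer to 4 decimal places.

D = 0.0588² + 0.5345² + 0.0686² + 0.0539² + 0.0686² + 0.049² + 0.0441² + 0.0539² + 0.0686² = 0.003457 + 0.285690 + 0.004706 + 0.002905 + 0.004706 + 0.002401 + 0.001945 + 0.002905 + 0.004706 = 0.313422 (working shown to 6 dp, full precision carried).
To 4 decimal places, D = 0.3134.

0.3134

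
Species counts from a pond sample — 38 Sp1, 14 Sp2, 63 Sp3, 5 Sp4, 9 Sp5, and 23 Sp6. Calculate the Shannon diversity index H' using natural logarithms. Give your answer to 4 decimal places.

1.4967

Total N = 38+14+63+5+9+23 = 152, so the proportions are 0.25, 0.092105, 0.414474, 0.032895, 0.059211, 0.151316 (working shown to 6 dp, full precision carried).
Each pᵢ ln pᵢ term: 0.25×(-1.386294)=-0.346574, 0.092105×(-2.384823)=-0.219655, 0.414474×(-0.880746)=-0.365046, 0.032895×(-3.414443)=-0.112317, 0.059211×(-2.826656)=-0.167368, 0.151316×(-1.888386)=-0.285743.
Sum = -1.496702, so H' = 1.4967.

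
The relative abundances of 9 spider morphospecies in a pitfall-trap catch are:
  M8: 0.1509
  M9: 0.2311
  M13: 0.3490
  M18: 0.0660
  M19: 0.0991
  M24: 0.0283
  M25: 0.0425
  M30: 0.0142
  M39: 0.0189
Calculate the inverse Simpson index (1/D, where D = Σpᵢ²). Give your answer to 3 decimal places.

D = 0.1509² + 0.2311² + 0.349² + 0.066² + 0.0991² + 0.0283² + 0.0425² + 0.0142² + 0.0189² = 0.0227708 + 0.0534072 + 0.1218010 + 0.0043560 + 0.0098208 + 0.0008009 + 0.0018063 + 0.0002016 + 0.0003572 = 0.2153218 (working shown to 7 dp, full precision carried).
So 1/D = 4.64421, i.e. 4.644 to 3 decimal places.

4.644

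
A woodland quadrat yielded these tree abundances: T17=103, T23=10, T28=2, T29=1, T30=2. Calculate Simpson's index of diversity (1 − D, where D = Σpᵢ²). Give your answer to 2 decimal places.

0.23

Total N = 103+10+2+1+2 = 118, so the proportions are 0.8729, 0.0847, 0.0169, 0.0085, 0.0169 (working shown to 4 dp, full precision carried).
D = 0.8729² + 0.0847² + 0.0169² + 0.0085² + 0.0169² = 0.7619 + 0.0072 + 0.0003 + 0.0001 + 0.0003 = 0.7698.
So 1 − D = 0.2302, i.e. 0.23 to 2 decimal places.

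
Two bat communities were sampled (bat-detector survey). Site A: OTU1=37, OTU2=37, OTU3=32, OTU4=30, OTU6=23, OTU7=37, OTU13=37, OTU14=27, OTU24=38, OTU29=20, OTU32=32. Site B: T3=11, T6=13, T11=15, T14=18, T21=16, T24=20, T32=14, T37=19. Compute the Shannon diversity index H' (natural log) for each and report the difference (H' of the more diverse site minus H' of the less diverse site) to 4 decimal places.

0.3172

Site A: N=350, proportions 0.105714, 0.105714, 0.091429, 0.085714, 0.065714, 0.105714, 0.105714, 0.077143, 0.108571, 0.057143, 0.091429, giving H' = 2.379345 (working shown to 6 dp, full precision carried).
Site B: N=126, proportions 0.087302, 0.103175, 0.119048, 0.142857, 0.126984, 0.15873, 0.111111, 0.150794, giving H' = 2.062188.
Difference = |2.379345 − 2.062188| = 0.317157, i.e. 0.3172 to 4 decimal places.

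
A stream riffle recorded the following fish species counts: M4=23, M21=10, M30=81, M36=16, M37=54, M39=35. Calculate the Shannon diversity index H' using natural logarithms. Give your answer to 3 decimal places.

1.575

Total N = 23+10+81+16+54+35 = 219, so the proportions are 0.10502, 0.04566, 0.36986, 0.07306, 0.24658, 0.15982 (working shown to 5 dp, full precision carried).
Each pᵢ ln pᵢ term: 0.10502×(-2.25358)=-0.23668, 0.04566×(-3.08649)=-0.14094, 0.36986×(-0.99462)=-0.36787, 0.07306×(-2.61648)=-0.19116, 0.24658×(-1.40009)=-0.34523, 0.15982×(-1.83372)=-0.29306.
Sum = -1.57493, so H' = 1.575.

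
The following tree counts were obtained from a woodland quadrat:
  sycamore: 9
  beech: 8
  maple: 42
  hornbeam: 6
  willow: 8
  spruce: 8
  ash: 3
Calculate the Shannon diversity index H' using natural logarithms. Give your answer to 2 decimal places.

1.57

Total N = 9+8+42+6+8+8+3 = 84, so the proportions are 0.1071, 0.0952, 0.5, 0.0714, 0.0952, 0.0952, 0.0357 (working shown to 4 dp, full precision carried).
Each pᵢ ln pᵢ term: 0.1071×(-2.2336)=-0.2393, 0.0952×(-2.3514)=-0.2239, 0.5×(-0.6931)=-0.3466, 0.0714×(-2.6391)=-0.1885, 0.0952×(-2.3514)=-0.2239, 0.0952×(-2.3514)=-0.2239, 0.0357×(-3.3322)=-0.1190.
Sum = -1.5652, so H' = 1.57.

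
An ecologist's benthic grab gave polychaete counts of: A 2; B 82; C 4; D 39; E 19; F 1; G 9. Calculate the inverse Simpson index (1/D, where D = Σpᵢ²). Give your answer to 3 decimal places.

2.795

Total N = 2+82+4+39+19+1+9 = 156, so the proportions are 0.012821, 0.525641, 0.025641, 0.25, 0.121795, 0.00641, 0.057692 (working shown to 6 dp, full precision carried).
D = 0.012821² + 0.525641² + 0.025641² + 0.25² + 0.121795² + 0.00641² + 0.057692² = 0.000164 + 0.276298 + 0.000657 + 0.062500 + 0.014834 + 0.000041 + 0.003328 = 0.357824.
So 1/D = 2.79467, i.e. 2.795 to 3 decimal places.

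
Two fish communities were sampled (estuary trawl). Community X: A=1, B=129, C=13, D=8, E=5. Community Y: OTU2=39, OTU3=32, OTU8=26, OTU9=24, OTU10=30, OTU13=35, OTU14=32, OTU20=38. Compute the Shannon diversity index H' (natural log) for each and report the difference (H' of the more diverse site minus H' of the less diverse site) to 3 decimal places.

1.408

Community X: N=156, proportions 0.00641, 0.82692, 0.08333, 0.05128, 0.03205, giving H' = 0.65920 (working shown to 5 dp, full precision carried).
Community Y: N=256, proportions 0.15234, 0.125, 0.10156, 0.09375, 0.11719, 0.13672, 0.125, 0.14844, giving H' = 2.06717.
Difference = |0.65920 − 2.06717| = 1.40797, i.e. 1.408 to 3 decimal places.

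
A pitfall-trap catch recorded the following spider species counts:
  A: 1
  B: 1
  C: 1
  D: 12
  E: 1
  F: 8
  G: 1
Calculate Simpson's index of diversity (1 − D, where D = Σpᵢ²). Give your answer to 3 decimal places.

Total N = 1+1+1+12+1+8+1 = 25, so the proportions are 0.04, 0.04, 0.04, 0.48, 0.04, 0.32, 0.04 (working shown to 5 dp, full precision carried).
D = 0.04² + 0.04² + 0.04² + 0.48² + 0.04² + 0.32² + 0.04² = 0.00160 + 0.00160 + 0.00160 + 0.23040 + 0.00160 + 0.10240 + 0.00160 = 0.34080.
So 1 − D = 0.65920, i.e. 0.659 to 3 decimal places.

0.659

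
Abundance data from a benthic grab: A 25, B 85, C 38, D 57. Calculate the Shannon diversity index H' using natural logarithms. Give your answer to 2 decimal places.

1.29

Total N = 25+85+38+57 = 205, so the proportions are 0.122, 0.4146, 0.1854, 0.278 (working shown to 4 dp, full precision carried).
Each pᵢ ln pᵢ term: 0.122×(-2.1041)=-0.2566, 0.4146×(-0.8804)=-0.3650, 0.1854×(-1.6854)=-0.3124, 0.278×(-1.2800)=-0.3559.
Sum = -1.2899, so H' = 1.29.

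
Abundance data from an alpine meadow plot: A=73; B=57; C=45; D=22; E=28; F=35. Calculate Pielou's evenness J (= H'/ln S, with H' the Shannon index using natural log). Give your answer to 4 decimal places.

0.9554

Total N = 73+57+45+22+28+35 = 260, so the proportions are 0.280769, 0.219231, 0.173077, 0.084615, 0.107692, 0.134615 (working shown to 6 dp, full precision carried).
H' = −Σ pᵢ ln pᵢ = −((-0.356639) + (-0.332711) + (-0.303580) + (-0.208969) + (-0.239990) + (-0.269949)) = 1.711839.
With S = 6 species, ln S = 1.791759, so J = 1.711839/1.791759 = 0.955395, i.e. 0.9554 to 4 decimal places.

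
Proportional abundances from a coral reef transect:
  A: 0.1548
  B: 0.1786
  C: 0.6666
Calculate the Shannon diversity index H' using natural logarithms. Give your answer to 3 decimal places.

Each pᵢ ln pᵢ term (working shown to 5 dp, full precision carried): 0.1548×(-1.86562)=-0.28880, 0.1786×(-1.72261)=-0.30766, 0.6666×(-0.40557)=-0.27035.
Sum = -0.86681, so H' = 0.867.

0.867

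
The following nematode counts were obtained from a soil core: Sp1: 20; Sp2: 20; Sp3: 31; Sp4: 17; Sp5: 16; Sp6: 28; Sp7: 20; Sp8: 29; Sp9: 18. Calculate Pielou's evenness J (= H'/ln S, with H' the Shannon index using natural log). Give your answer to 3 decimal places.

Total N = 20+20+31+17+16+28+20+29+18 = 199, so the proportions are 0.1005, 0.1005, 0.15578, 0.08543, 0.0804, 0.1407, 0.1005, 0.14573, 0.09045 (working shown to 5 dp, full precision carried).
H' = −Σ pᵢ ln pᵢ = −((-0.23091) + (-0.23091) + (-0.28964) + (-0.21016) + (-0.20267) + (-0.27593) + (-0.23091) + (-0.28067) + (-0.21735)) = 2.16917.
With S = 9 species, ln S = 2.19722, so J = 2.16917/2.19722 = 0.98723, i.e. 0.987 to 3 decimal places.

0.987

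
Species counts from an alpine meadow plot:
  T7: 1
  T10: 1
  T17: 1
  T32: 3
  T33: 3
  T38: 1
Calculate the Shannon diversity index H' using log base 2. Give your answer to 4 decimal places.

Total N = 1+1+1+3+3+1 = 10, so the proportions are 0.1, 0.1, 0.1, 0.3, 0.3, 0.1 (working shown to 6 dp, full precision carried).
Each pᵢ log₂ pᵢ term: 0.1×(-3.321928)=-0.332193, 0.1×(-3.321928)=-0.332193, 0.1×(-3.321928)=-0.332193, 0.3×(-1.736966)=-0.521090, 0.3×(-1.736966)=-0.521090, 0.1×(-3.321928)=-0.332193.
Sum = -2.370951, so H' = 2.3710.

2.3710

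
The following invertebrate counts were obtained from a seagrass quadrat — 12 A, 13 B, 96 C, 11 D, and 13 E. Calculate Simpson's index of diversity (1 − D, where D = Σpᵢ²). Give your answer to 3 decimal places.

0.533

Total N = 12+13+96+11+13 = 145, so the proportions are 0.08276, 0.08966, 0.66207, 0.07586, 0.08966 (working shown to 5 dp, full precision carried).
D = 0.08276² + 0.08966² + 0.66207² + 0.07586² + 0.08966² = 0.00685 + 0.00804 + 0.43834 + 0.00576 + 0.00804 = 0.46702.
So 1 − D = 0.53298, i.e. 0.533 to 3 decimal places.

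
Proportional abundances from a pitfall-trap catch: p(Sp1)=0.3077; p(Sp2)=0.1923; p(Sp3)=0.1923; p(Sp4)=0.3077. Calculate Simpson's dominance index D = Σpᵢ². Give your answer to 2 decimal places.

0.26

D = 0.3077² + 0.1923² + 0.1923² + 0.3077² = 0.0947 + 0.0370 + 0.0370 + 0.0947 = 0.2633 (working shown to 4 dp, full precision carried).
To 2 decimal places, D = 0.26.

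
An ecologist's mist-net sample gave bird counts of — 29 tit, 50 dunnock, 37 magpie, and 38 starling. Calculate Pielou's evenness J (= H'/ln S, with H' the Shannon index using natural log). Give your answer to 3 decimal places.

Total N = 29+50+37+38 = 154, so the proportions are 0.188312, 0.324675, 0.24026, 0.246753 (working shown to 6 dp, full precision carried).
H' = −Σ pᵢ ln pᵢ = −((-0.314416) + (-0.365237) + (-0.342619) + (-0.345298)) = 1.367570.
With S = 4 species, ln S = 1.386294, so J = 1.367570/1.386294 = 0.986493, i.e. 0.986 to 3 decimal places.

0.986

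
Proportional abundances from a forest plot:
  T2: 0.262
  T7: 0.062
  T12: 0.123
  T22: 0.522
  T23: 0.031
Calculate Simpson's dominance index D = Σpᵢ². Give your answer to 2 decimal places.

0.36

D = 0.262² + 0.062² + 0.123² + 0.522² + 0.031² = 0.0686 + 0.0038 + 0.0151 + 0.2725 + 0.0010 = 0.3611 (working shown to 4 dp, full precision carried).
To 2 decimal places, D = 0.36.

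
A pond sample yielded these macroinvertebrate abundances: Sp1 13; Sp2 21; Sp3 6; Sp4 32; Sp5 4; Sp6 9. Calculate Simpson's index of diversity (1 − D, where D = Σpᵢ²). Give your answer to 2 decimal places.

0.76

Total N = 13+21+6+32+4+9 = 85, so the proportions are 0.1529, 0.2471, 0.0706, 0.3765, 0.0471, 0.1059 (working shown to 4 dp, full precision carried).
D = 0.1529² + 0.2471² + 0.0706² + 0.3765² + 0.0471² + 0.1059² = 0.0234 + 0.0610 + 0.0050 + 0.1417 + 0.0022 + 0.0112 = 0.2446.
So 1 − D = 0.7554, i.e. 0.76 to 2 decimal places.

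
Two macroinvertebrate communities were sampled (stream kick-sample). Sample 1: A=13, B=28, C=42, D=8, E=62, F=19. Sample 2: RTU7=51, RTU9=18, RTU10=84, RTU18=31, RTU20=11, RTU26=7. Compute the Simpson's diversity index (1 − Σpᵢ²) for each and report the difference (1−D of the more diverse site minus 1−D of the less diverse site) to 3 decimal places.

0.036

Sample 1: N=172, proportions 0.07558, 0.16279, 0.24419, 0.04651, 0.36047, 0.11047, giving 1−D = 0.76386 (working shown to 5 dp, full precision carried).
Sample 2: N=202, proportions 0.25248, 0.08911, 0.41584, 0.15347, 0.05446, 0.03465, giving 1−D = 0.72767.
Difference = |0.76386 − 0.72767| = 0.03619, i.e. 0.036 to 3 decimal places.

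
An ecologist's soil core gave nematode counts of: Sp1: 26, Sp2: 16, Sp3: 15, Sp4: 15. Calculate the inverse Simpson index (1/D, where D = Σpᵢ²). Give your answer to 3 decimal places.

3.751

Total N = 26+16+15+15 = 72, so the proportions are 0.3611111, 0.2222222, 0.2083333, 0.2083333 (working shown to 7 dp, full precision carried).
D = 0.3611111² + 0.2222222² + 0.2083333² + 0.2083333² = 0.1304012 + 0.0493827 + 0.0434028 + 0.0434028 = 0.2665895.
So 1/D = 3.75109, i.e. 3.751 to 3 decimal places.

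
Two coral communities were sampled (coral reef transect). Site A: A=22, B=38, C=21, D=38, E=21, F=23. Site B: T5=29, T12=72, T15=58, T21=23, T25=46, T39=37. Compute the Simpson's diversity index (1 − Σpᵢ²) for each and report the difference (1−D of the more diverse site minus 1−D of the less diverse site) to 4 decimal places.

Site A: N=163, proportions 0.134969, 0.233129, 0.128834, 0.233129, 0.128834, 0.141104, giving 1−D = 0.819978 (working shown to 6 dp, full precision carried).
Site B: N=265, proportions 0.109434, 0.271698, 0.218868, 0.086792, 0.173585, 0.139623, giving 1−D = 0.809142.
Difference = |0.819978 − 0.809142| = 0.010836, i.e. 0.0108 to 4 decimal places.

0.0108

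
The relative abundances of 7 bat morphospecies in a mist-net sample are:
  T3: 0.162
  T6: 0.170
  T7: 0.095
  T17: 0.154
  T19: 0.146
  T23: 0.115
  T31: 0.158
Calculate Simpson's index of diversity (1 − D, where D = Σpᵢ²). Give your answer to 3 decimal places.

0.853

D = 0.162² + 0.17² + 0.095² + 0.154² + 0.146² + 0.115² + 0.158² = 0.02624 + 0.02890 + 0.00903 + 0.02372 + 0.02132 + 0.01323 + 0.02496 = 0.14739 (working shown to 5 dp, full precision carried).
So 1 − D = 0.85261, i.e. 0.853 to 3 decimal places.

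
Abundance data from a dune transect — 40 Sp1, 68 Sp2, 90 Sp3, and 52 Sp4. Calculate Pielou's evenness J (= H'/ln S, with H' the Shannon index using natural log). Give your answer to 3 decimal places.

Total N = 40+68+90+52 = 250, so the proportions are 0.16, 0.272, 0.36, 0.208 (working shown to 5 dp, full precision carried).
H' = −Σ pᵢ ln pᵢ = −((-0.29321) + (-0.35413) + (-0.36779) + (-0.32661)) = 1.34174.
With S = 4 species, ln S = 1.38629, so J = 1.34174/1.38629 = 0.96786, i.e. 0.968 to 3 decimal places.

0.968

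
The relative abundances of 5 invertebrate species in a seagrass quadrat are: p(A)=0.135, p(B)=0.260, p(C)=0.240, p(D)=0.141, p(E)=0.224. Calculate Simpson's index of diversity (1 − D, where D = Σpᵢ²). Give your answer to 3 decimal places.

D = 0.135² + 0.26² + 0.24² + 0.141² + 0.224² = 0.01823 + 0.06760 + 0.05760 + 0.01988 + 0.05018 = 0.21348 (working shown to 5 dp, full precision carried).
So 1 − D = 0.78652, i.e. 0.787 to 3 decimal places.

0.787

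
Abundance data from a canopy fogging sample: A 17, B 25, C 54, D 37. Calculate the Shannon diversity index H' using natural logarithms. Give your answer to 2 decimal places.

Total N = 17+25+54+37 = 133, so the proportions are 0.1278, 0.188, 0.406, 0.2782 (working shown to 4 dp, full precision carried).
Each pᵢ ln pᵢ term: 0.1278×(-2.0571)=-0.2629, 0.188×(-1.6715)=-0.3142, 0.406×(-0.9014)=-0.3660, 0.2782×(-1.2794)=-0.3559.
Sum = -1.2990, so H' = 1.30.

1.30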